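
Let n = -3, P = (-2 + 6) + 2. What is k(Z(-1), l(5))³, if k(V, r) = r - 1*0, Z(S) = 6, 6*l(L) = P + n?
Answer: ⅛ ≈ 0.12500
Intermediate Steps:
P = 6 (P = 4 + 2 = 6)
l(L) = ½ (l(L) = (6 - 3)/6 = (⅙)*3 = ½)
k(V, r) = r (k(V, r) = r + 0 = r)
k(Z(-1), l(5))³ = (½)³ = ⅛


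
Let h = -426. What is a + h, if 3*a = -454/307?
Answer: -392800/921 ≈ -426.49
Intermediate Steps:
a = -454/921 (a = (-454/307)/3 = (-454*1/307)/3 = (⅓)*(-454/307) = -454/921 ≈ -0.49294)
a + h = -454/921 - 426 = -392800/921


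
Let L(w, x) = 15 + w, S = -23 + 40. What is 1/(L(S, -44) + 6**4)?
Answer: 1/1328 ≈ 0.00075301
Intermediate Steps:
S = 17
1/(L(S, -44) + 6**4) = 1/((15 + 17) + 6**4) = 1/(32 + 1296) = 1/1328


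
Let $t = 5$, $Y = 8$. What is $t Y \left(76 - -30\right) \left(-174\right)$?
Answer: $-737760$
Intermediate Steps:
$t Y \left(76 - -30\right) \left(-174\right) = 5 \cdot 8 \left(76 - -30\right) \left(-174\right) = 40 \left(76 + 30\right) \left(-174\right) = 40 \cdot 106 \left(-174\right) = 4240 \left(-174\right) = -737760$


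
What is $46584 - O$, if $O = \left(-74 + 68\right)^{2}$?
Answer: $46548$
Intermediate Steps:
$O = 36$ ($O = \left(-6\right)^{2} = 36$)
$46584 - O = 46584 - 36 = 46548$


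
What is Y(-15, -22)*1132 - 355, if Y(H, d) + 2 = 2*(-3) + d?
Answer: -34315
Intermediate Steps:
Y(H, d) = -8 + d (Y(H, d) = -2 + (2*(-3) + d) = -2 + (-6 + d) = -8 + d)
Y(-15, -22)*1132 - 355 = (-8 - 22)*1132 - 355 = -30*1132 - 355 = -33960 - 355 = -34315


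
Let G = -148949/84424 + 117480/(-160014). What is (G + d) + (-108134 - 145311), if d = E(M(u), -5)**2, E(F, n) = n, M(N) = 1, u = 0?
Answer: -570581681846321/2251503656 ≈ -2.5342e+5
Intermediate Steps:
G = -5625342801/2251503656 (G = -148949*1/84424 + 117480*(-1/160014) = -148949/84424 - 19580/26669 = -5625342801/2251503656 ≈ -2.4985)
d = 25 (d = (-5)**2 = 25)
(G + d) + (-108134 - 145311) = (-5625342801/2251503656 + 25) + (-108134 - 145311) = 50662248599/2251503656 - 253445 = -570581681846321/2251503656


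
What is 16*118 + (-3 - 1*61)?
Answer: 1824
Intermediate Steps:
16*118 + (-3 - 1*61) = 1888 + (-3 - 61) = 1888 - 64 = 1824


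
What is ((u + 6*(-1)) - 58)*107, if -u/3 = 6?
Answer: -8774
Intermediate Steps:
u = -18 (u = -3*6 = -18)
((u + 6*(-1)) - 58)*107 = ((-18 + 6*(-1)) - 58)*107 = ((-18 - 6) - 58)*107 = (-24 - 58)*107 = -82*107 = -8774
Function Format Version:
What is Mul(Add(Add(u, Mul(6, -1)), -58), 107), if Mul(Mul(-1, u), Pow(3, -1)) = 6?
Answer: -8774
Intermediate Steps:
u = -18 (u = Mul(-3, 6) = -18)
Mul(Add(Add(u, Mul(6, -1)), -58), 107) = Mul(Add(Add(-18, Mul(6, -1)), -58), 107) = Mul(Add(Add(-18, -6), -58), 107) = Mul(Add(-24, -58), 107) = Mul(-82, 107) = -8774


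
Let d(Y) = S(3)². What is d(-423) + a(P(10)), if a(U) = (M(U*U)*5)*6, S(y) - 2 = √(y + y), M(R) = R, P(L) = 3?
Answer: 280 + 4*√6 ≈ 289.80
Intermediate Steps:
S(y) = 2 + √2*√y (S(y) = 2 + √(y + y) = 2 + √(2*y) = 2 + √2*√y)
a(U) = 30*U² (a(U) = ((U*U)*5)*6 = (U²*5)*6 = (5*U²)*6 = 30*U²)
d(Y) = (2 + √6)² (d(Y) = (2 + √2*√3)² = (2 + √6)²)
d(-423) + a(P(10)) = (2 + √6)² + 30*3² = (2 + √6)² + 30*9 = (2 + √6)² + 270 = 270 + (2 + √6)²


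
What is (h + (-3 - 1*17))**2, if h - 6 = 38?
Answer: 576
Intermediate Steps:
h = 44 (h = 6 + 38 = 44)
(h + (-3 - 1*17))**2 = (44 + (-3 - 1*17))**2 = (44 + (-3 - 17))**2 = (44 - 20)**2 = 24**2 = 576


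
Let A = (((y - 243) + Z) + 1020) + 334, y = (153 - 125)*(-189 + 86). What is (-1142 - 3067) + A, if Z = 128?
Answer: -5854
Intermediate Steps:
y = -2884 (y = 28*(-103) = -2884)
A = -1645 (A = (((-2884 - 243) + 128) + 1020) + 334 = ((-3127 + 128) + 1020) + 334 = (-2999 + 1020) + 334 = -1979 + 334 = -1645)
(-1142 - 3067) + A = (-1142 - 3067) - 1645 = -4209 - 1645 = -5854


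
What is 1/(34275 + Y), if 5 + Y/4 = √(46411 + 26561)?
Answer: 34255/1172237473 - 24*√2027/1172237473 ≈ 2.8300e-5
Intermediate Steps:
Y = -20 + 24*√2027 (Y = -20 + 4*√(46411 + 26561) = -20 + 4*√72972 = -20 + 4*(6*√2027) = -20 + 24*√2027 ≈ 1060.5)
1/(34275 + Y) = 1/(34275 + (-20 + 24*√2027)) = 1/(34255 + 24*√2027)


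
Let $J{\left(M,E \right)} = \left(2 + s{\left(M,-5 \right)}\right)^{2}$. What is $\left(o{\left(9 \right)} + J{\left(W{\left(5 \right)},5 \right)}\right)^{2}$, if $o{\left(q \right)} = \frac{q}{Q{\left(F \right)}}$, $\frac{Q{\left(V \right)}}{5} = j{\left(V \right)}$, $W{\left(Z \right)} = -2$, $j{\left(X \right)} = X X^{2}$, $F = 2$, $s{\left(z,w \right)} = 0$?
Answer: $\frac{28561}{1600} \approx 17.851$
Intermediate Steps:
$j{\left(X \right)} = X^{3}$
$Q{\left(V \right)} = 5 V^{3}$
$J{\left(M,E \right)} = 4$ ($J{\left(M,E \right)} = \left(2 + 0\right)^{2} = 2^{2} = 4$)
$o{\left(q \right)} = \frac{q}{40}$ ($o{\left(q \right)} = \frac{q}{5 \cdot 2^{3}} = \frac{q}{5 \cdot 8} = \frac{q}{40}$)
$\left(o{\left(9 \right)} + J{\left(W{\left(5 \right)},5 \right)}\right)^{2} = \left(\frac{1}{40} \cdot 9 + 4\right)^{2} = \left(\frac{9}{40} + 4\right)^{2} = \left(\frac{169}{40}\right)^{2} = \frac{28561}{1600}$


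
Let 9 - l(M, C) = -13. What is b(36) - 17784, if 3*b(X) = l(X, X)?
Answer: -53330/3 ≈ -17777.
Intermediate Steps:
l(M, C) = 22 (l(M, C) = 9 - 1*(-13) = 9 + 13 = 22)
b(X) = 22/3 (b(X) = (1/3)*22 = 22/3)
b(36) - 17784 = 22/3 - 17784 = -53330/3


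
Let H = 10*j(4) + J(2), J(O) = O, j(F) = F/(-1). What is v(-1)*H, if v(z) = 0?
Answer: 0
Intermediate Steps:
j(F) = -F (j(F) = F*(-1) = -F)
H = -38 (H = 10*(-1*4) + 2 = 10*(-4) + 2 = -40 + 2 = -38)
v(-1)*H = 0*(-38) = 0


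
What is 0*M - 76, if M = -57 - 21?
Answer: -76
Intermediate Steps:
M = -78
0*M - 76 = 0*(-78) - 76 = 0 - 76 = -76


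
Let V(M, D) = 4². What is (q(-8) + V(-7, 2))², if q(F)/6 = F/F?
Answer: 484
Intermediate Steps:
q(F) = 6 (q(F) = 6*(F/F) = 6*1 = 6)
V(M, D) = 16
(q(-8) + V(-7, 2))² = (6 + 16)² = 22² = 484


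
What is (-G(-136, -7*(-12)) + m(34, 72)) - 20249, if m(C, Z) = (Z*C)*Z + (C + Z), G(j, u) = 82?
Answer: 156031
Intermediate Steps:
m(C, Z) = C + Z + C*Z² (m(C, Z) = (C*Z)*Z + (C + Z) = C*Z² + (C + Z) = C + Z + C*Z²)
(-G(-136, -7*(-12)) + m(34, 72)) - 20249 = (-1*82 + (34 + 72 + 34*72²)) - 20249 = (-82 + (34 + 72 + 34*5184)) - 20249 = (-82 + (34 + 72 + 176256)) - 20249 = (-82 + 176362) - 20249 = 176280 - 20249 = 156031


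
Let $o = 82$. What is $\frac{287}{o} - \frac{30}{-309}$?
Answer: $\frac{741}{206} \approx 3.5971$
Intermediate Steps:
$\frac{287}{o} - \frac{30}{-309} = \frac{287}{82} - \frac{30}{-309} = 287 \cdot \frac{1}{82} - - \frac{10}{103} = \frac{7}{2} + \frac{10}{103} = \frac{741}{206}$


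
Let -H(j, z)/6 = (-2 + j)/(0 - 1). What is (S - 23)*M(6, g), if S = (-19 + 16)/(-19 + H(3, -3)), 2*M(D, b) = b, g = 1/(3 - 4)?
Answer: 148/13 ≈ 11.385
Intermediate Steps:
g = -1 (g = 1/(-1) = -1)
M(D, b) = b/2
H(j, z) = -12 + 6*j (H(j, z) = -6*(-2 + j)/(0 - 1) = -6*(-2 + j)/(-1) = -6*(-2 + j)*(-1) = -6*(2 - j) = -12 + 6*j)
S = 3/13 (S = (-19 + 16)/(-19 + (-12 + 6*3)) = -3/(-19 + (-12 + 18)) = -3/(-19 + 6) = -3/(-13) = -3*(-1/13) = 3/13 ≈ 0.23077)
(S - 23)*M(6, g) = (3/13 - 23)*((½)*(-1)) = -296/13*(-½) = 148/13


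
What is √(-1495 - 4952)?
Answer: I*√6447 ≈ 80.293*I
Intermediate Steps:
√(-1495 - 4952) = √(-6447) = I*√6447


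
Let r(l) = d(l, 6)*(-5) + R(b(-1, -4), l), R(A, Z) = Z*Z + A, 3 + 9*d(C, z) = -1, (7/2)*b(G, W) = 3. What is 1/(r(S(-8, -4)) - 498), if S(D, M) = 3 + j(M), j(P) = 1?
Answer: -63/30172 ≈ -0.0020880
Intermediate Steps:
b(G, W) = 6/7 (b(G, W) = (2/7)*3 = 6/7)
d(C, z) = -4/9 (d(C, z) = -⅓ + (⅑)*(-1) = -⅓ - ⅑ = -4/9)
R(A, Z) = A + Z² (R(A, Z) = Z² + A = A + Z²)
S(D, M) = 4 (S(D, M) = 3 + 1 = 4)
r(l) = 194/63 + l² (r(l) = -4/9*(-5) + (6/7 + l²) = 20/9 + (6/7 + l²) = 194/63 + l²)
1/(r(S(-8, -4)) - 498) = 1/((194/63 + 4²) - 498) = 1/((194/63 + 16) - 498) = 1/(1202/63 - 498) = 1/(-30172/63) = -63/30172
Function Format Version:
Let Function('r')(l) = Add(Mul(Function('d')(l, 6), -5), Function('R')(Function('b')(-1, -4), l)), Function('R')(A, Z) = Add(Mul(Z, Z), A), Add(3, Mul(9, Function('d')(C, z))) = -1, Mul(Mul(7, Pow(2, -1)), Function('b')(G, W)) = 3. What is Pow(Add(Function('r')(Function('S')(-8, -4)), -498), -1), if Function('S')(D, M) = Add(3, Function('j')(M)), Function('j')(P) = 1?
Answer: Rational(-63, 30172) ≈ -0.0020880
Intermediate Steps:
Function('b')(G, W) = Rational(6, 7) (Function('b')(G, W) = Mul(Rational(2, 7), 3) = Rational(6, 7))
Function('d')(C, z) = Rational(-4, 9) (Function('d')(C, z) = Add(Rational(-1, 3), Mul(Rational(1, 9), -1)) = Add(Rational(-1, 3), Rational(-1, 9)) = Rational(-4, 9))
Function('R')(A, Z) = Add(A, Pow(Z, 2)) (Function('R')(A, Z) = Add(Pow(Z, 2), A) = Add(A, Pow(Z, 2)))
Function('S')(D, M) = 4 (Function('S')(D, M) = Add(3, 1) = 4)
Function('r')(l) = Add(Rational(194, 63), Pow(l, 2)) (Function('r')(l) = Add(Mul(Rational(-4, 9), -5), Add(Rational(6, 7), Pow(l, 2))) = Add(Rational(20, 9), Add(Rational(6, 7), Pow(l, 2))) = Add(Rational(194, 63), Pow(l, 2)))
Pow(Add(Function('r')(Function('S')(-8, -4)), -498), -1) = Pow(Add(Add(Rational(194, 63), Pow(4, 2)), -498), -1) = Pow(Add(Add(Rational(194, 63), 16), -498), -1) = Pow(Add(Rational(1202, 63), -498), -1) = Pow(Rational(-30172, 63), -1) = Rational(-63, 30172)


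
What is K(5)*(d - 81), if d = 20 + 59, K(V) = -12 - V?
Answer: 34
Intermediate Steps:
d = 79
K(5)*(d - 81) = (-12 - 1*5)*(79 - 81) = (-12 - 5)*(-2) = -17*(-2) = 34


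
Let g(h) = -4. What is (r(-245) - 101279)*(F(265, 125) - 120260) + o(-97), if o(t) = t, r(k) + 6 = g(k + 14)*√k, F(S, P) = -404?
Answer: 12221453143 + 3378592*I*√5 ≈ 1.2221e+10 + 7.5548e+6*I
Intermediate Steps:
r(k) = -6 - 4*√k
(r(-245) - 101279)*(F(265, 125) - 120260) + o(-97) = ((-6 - 28*I*√5) - 101279)*(-404 - 120260) - 97 = ((-6 - 28*I*√5) - 101279)*(-120664) - 97 = (-101285 - 28*I*√5)*(-120664) - 97 = (12221453240 + 3378592*I*√5) - 97 = 12221453143 + 3378592*I*√5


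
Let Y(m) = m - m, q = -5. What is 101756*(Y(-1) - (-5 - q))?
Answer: 0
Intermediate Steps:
Y(m) = 0
101756*(Y(-1) - (-5 - q)) = 101756*(0 - (-5 - 1*(-5))) = 101756*(0 - (-5 + 5)) = 101756*(0 - 1*0) = 101756*(0 + 0) = 101756*0 = 0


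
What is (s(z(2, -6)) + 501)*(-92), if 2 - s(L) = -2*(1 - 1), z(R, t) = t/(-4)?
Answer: -46276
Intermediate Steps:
z(R, t) = -t/4 (z(R, t) = t*(-¼) = -t/4)
s(L) = 2 (s(L) = 2 - (-2)*(1 - 1) = 2 - (-2)*0 = 2 - 1*0 = 2 + 0 = 2)
(s(z(2, -6)) + 501)*(-92) = (2 + 501)*(-92) = 503*(-92) = -46276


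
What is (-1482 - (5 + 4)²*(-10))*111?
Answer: -74592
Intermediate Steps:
(-1482 - (5 + 4)²*(-10))*111 = (-1482 - 1*9²*(-10))*111 = (-1482 - 1*81*(-10))*111 = (-1482 - 81*(-10))*111 = (-1482 + 810)*111 = -672*111 = -74592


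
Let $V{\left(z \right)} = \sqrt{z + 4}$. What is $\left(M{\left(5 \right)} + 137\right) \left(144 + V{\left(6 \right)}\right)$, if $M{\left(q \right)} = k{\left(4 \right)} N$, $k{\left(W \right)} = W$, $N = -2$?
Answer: $18576 + 129 \sqrt{10} \approx 18984.0$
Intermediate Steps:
$V{\left(z \right)} = \sqrt{4 + z}$
$M{\left(q \right)} = -8$ ($M{\left(q \right)} = 4 \left(-2\right) = -8$)
$\left(M{\left(5 \right)} + 137\right) \left(144 + V{\left(6 \right)}\right) = \left(-8 + 137\right) \left(144 + \sqrt{4 + 6}\right) = 129 \left(144 + \sqrt{10}\right) = 18576 + 129 \sqrt{10}$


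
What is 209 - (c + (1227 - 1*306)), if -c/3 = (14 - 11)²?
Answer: -685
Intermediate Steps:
c = -27 (c = -3*(14 - 11)² = -3*3² = -3*9 = -27)
209 - (c + (1227 - 1*306)) = 209 - (-27 + (1227 - 1*306)) = 209 - (-27 + (1227 - 306)) = 209 - (-27 + 921) = 209 - 1*894 = 209 - 894 = -685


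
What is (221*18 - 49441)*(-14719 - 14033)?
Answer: 1307152176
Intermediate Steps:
(221*18 - 49441)*(-14719 - 14033) = (3978 - 49441)*(-28752) = -45463*(-28752) = 1307152176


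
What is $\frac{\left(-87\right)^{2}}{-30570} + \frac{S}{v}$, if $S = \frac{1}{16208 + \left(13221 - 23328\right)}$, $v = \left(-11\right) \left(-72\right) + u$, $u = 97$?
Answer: $- \frac{13684209457}{55268409910} \approx -0.2476$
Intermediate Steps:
$v = 889$ ($v = \left(-11\right) \left(-72\right) + 97 = 792 + 97 = 889$)
$S = \frac{1}{6101}$ ($S = \frac{1}{16208 - 10107} = \frac{1}{6101} \approx 0.00016391$)
$\frac{\left(-87\right)^{2}}{-30570} + \frac{S}{v} = \frac{\left(-87\right)^{2}}{-30570} + \frac{1}{6101 \cdot 889} = 7569 \left(- \frac{1}{30570}\right) + \frac{1}{6101} \cdot \frac{1}{889} = - \frac{2523}{10190} + \frac{1}{5423789} = - \frac{13684209457}{55268409910}$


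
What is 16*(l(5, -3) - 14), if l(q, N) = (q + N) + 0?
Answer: -192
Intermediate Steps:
l(q, N) = N + q (l(q, N) = (N + q) + 0 = N + q)
16*(l(5, -3) - 14) = 16*((-3 + 5) - 14) = 16*(2 - 14) = 16*(-12) = -192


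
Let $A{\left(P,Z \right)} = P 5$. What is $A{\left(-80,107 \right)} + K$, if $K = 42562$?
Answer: $42162$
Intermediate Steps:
$A{\left(P,Z \right)} = 5 P$
$A{\left(-80,107 \right)} + K = 5 \left(-80\right) + 42562 = -400 + 42562 = 42162$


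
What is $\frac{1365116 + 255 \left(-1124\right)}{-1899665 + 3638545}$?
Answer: $\frac{33703}{54340} \approx 0.62022$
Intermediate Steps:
$\frac{1365116 + 255 \left(-1124\right)}{-1899665 + 3638545} = \frac{1365116 - 286620}{1738880} = 1078496 \cdot \frac{1}{1738880} = \frac{33703}{54340}$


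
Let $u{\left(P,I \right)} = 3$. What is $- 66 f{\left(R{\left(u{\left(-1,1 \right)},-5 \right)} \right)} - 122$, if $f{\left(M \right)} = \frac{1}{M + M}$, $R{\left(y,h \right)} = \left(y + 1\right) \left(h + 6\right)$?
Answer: $- \frac{521}{4} \approx -130.25$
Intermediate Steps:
$R{\left(y,h \right)} = \left(1 + y\right) \left(6 + h\right)$
$f{\left(M \right)} = \frac{1}{2 M}$
$- 66 f{\left(R{\left(u{\left(-1,1 \right)},-5 \right)} \right)} - 122 = - 66 \frac{1}{2 \left(6 - 5 + 6 \cdot 3 - 15\right)} - 122 = - 66 \frac{1}{2 \left(6 - 5 + 18 - 15\right)} - 122 = - 66 \frac{1}{2 \cdot 4} - 122 = - 66 \cdot \frac{1}{2} \cdot \frac{1}{4} - 122 = \left(-66\right) \frac{1}{8} - 122 = - \frac{33}{4} - 122 = - \frac{521}{4}$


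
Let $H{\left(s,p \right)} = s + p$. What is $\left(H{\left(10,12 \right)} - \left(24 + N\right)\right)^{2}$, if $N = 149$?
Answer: $22801$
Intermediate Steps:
$H{\left(s,p \right)} = p + s$
$\left(H{\left(10,12 \right)} - \left(24 + N\right)\right)^{2} = \left(\left(12 + 10\right) - 173\right)^{2} = \left(22 - 173\right)^{2} = \left(-151\right)^{2} = 22801$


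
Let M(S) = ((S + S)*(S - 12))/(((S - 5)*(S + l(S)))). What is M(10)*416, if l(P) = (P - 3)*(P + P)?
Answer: -1664/75 ≈ -22.187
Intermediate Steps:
l(P) = 2*P*(-3 + P) (l(P) = (-3 + P)*(2*P) = 2*P*(-3 + P))
M(S) = 2*S*(-12 + S)/((-5 + S)*(S + 2*S*(-3 + S))) (M(S) = ((S + S)*(S - 12))/(((S - 5)*(S + 2*S*(-3 + S)))) = ((2*S)*(-12 + S))/(((-5 + S)*(S + 2*S*(-3 + S)))) = (2*S*(-12 + S))*(1/((-5 + S)*(S + 2*S*(-3 + S)))) = 2*S*(-12 + S)/((-5 + S)*(S + 2*S*(-3 + S))))
M(10)*416 = (2*(-12 + 10)/(25 - 15*10 + 2*10**2))*416 = (2*(-2)/(25 - 150 + 2*100))*416 = (2*(-2)/(25 - 150 + 200))*416 = (2*(-2)/75)*416 = (2*(1/75)*(-2))*416 = -4/75*416 = -1664/75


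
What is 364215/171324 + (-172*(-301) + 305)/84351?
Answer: 4404882157/1605705636 ≈ 2.7433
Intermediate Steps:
364215/171324 + (-172*(-301) + 305)/84351 = 364215*(1/171324) + (51772 + 305)*(1/84351) = 121405/57108 + 52077*(1/84351) = 121405/57108 + 17359/28117 = 4404882157/1605705636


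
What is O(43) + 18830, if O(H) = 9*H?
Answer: 19217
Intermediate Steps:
O(43) + 18830 = 9*43 + 18830 = 387 + 18830 = 19217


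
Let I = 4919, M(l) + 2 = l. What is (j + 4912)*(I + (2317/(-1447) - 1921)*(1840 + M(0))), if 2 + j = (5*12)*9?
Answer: -27828820296550/1447 ≈ -1.9232e+10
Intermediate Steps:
M(l) = -2 + l
j = 538 (j = -2 + (5*12)*9 = -2 + 60*9 = -2 + 540 = 538)
(j + 4912)*(I + (2317/(-1447) - 1921)*(1840 + M(0))) = (538 + 4912)*(4919 + (2317/(-1447) - 1921)*(1840 + (-2 + 0))) = 5450*(4919 + (2317*(-1/1447) - 1921)*(1840 - 2)) = 5450*(4919 + (-2317/1447 - 1921)*1838) = 5450*(4919 - 2782004/1447*1838) = 5450*(4919 - 5113323352/1447) = 5450*(-5106205559/1447) = -27828820296550/1447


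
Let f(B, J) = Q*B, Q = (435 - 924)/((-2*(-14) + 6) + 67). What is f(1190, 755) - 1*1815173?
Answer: -183914383/101 ≈ -1.8209e+6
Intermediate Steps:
Q = -489/101 (Q = -489/((28 + 6) + 67) = -489/(34 + 67) = -489/101 ≈ -4.8416)
f(B, J) = -489*B/101
f(1190, 755) - 1*1815173 = -489/101*1190 - 1*1815173 = -581910/101 - 1815173 = -183914383/101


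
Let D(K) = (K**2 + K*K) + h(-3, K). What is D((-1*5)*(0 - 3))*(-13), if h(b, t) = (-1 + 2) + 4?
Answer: -5915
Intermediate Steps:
h(b, t) = 5 (h(b, t) = 1 + 4 = 5)
D(K) = 5 + 2*K**2 (D(K) = (K**2 + K*K) + 5 = (K**2 + K**2) + 5 = 2*K**2 + 5 = 5 + 2*K**2)
D((-1*5)*(0 - 3))*(-13) = (5 + 2*((-1*5)*(0 - 3))**2)*(-13) = (5 + 2*(-5*(-3))**2)*(-13) = (5 + 2*15**2)*(-13) = (5 + 2*225)*(-13) = (5 + 450)*(-13) = 455*(-13) = -5915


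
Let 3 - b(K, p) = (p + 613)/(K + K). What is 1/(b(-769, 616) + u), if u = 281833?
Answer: 1538/433464997 ≈ 3.5482e-6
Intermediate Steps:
b(K, p) = 3 - (613 + p)/(2*K) (b(K, p) = 3 - (p + 613)/(K + K) = 3 - (613 + p)/(2*K))
1/(b(-769, 616) + u) = 1/((1/2)*(-613 - 1*616 + 6*(-769))/(-769) + 281833) = 1/((1/2)*(-1/769)*(-613 - 616 - 4614) + 281833) = 1/((1/2)*(-1/769)*(-5843) + 281833) = 1/(5843/1538 + 281833) = 1/(433464997/1538) = 1538/433464997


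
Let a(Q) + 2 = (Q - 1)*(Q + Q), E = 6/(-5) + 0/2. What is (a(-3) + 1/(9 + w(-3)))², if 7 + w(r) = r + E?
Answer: 56169/121 ≈ 464.21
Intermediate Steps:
E = -6/5 (E = 6*(-⅕) + 0*(½) = -6/5 + 0 = -6/5 ≈ -1.2000)
w(r) = -41/5 + r (w(r) = -7 + (r - 6/5) = -7 + (-6/5 + r) = -41/5 + r)
a(Q) = -2 + 2*Q*(-1 + Q) (a(Q) = -2 + (Q - 1)*(Q + Q) = -2 + (-1 + Q)*(2*Q) = -2 + 2*Q*(-1 + Q))
(a(-3) + 1/(9 + w(-3)))² = ((-2 - 2*(-3) + 2*(-3)²) + 1/(9 + (-41/5 - 3)))² = ((-2 + 6 + 2*9) + 1/(9 - 56/5))² = ((-2 + 6 + 18) + 1/(-11/5))² = (22 - 5/11)² = (237/11)² = 56169/121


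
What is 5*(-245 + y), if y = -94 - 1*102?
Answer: -2205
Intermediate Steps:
y = -196 (y = -94 - 102 = -196)
5*(-245 + y) = 5*(-245 - 196) = 5*(-441) = -2205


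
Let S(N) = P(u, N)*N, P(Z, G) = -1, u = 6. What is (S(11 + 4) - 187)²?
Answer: 40804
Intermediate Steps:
S(N) = -N
(S(11 + 4) - 187)² = (-(11 + 4) - 187)² = (-1*15 - 187)² = (-15 - 187)² = (-202)² = 40804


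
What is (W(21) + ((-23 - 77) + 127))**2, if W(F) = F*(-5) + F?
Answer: 3249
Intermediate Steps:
W(F) = -4*F (W(F) = -5*F + F = -4*F)
(W(21) + ((-23 - 77) + 127))**2 = (-4*21 + ((-23 - 77) + 127))**2 = (-84 + (-100 + 127))**2 = (-84 + 27)**2 = (-57)**2 = 3249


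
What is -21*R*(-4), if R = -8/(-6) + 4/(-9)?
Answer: 224/3 ≈ 74.667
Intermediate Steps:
R = 8/9 (R = -8*(-1/6) + 4*(-1/9) = 4/3 - 4/9 = 8/9 ≈ 0.88889)
-21*R*(-4) = -21*8/9*(-4) = -56/3*(-4) = 224/3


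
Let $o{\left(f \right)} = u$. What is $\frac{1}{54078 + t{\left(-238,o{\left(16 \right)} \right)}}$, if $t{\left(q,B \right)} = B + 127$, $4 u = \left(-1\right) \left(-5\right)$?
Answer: $\frac{4}{216825} \approx 1.8448 \cdot 10^{-5}$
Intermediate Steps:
$u = \frac{5}{4}$ ($u = \frac{\left(-1\right) \left(-5\right)}{4} = \frac{1}{4} \cdot 5 = \frac{5}{4} \approx 1.25$)
$o{\left(f \right)} = \frac{5}{4}$
$t{\left(q,B \right)} = 127 + B$
$\frac{1}{54078 + t{\left(-238,o{\left(16 \right)} \right)}} = \frac{1}{54078 + \left(127 + \frac{5}{4}\right)} = \frac{1}{54078 + \frac{513}{4}} = \frac{1}{\frac{216825}{4}} = \frac{4}{216825}$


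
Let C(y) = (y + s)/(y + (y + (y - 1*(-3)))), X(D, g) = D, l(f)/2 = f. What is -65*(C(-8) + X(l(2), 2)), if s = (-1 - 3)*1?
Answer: -2080/7 ≈ -297.14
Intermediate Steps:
s = -4 (s = -4*1 = -4)
l(f) = 2*f
C(y) = (-4 + y)/(3 + 3*y) (C(y) = (y - 4)/(y + (y + (y - 1*(-3)))) = (-4 + y)/(y + (y + (y + 3))) = (-4 + y)/(y + (y + (3 + y))) = (-4 + y)/(y + (3 + 2*y)) = (-4 + y)/(3 + 3*y))
-65*(C(-8) + X(l(2), 2)) = -65*((-4 - 8)/(3*(1 - 8)) + 2*2) = -65*((⅓)*(-12)/(-7) + 4) = -65*((⅓)*(-⅐)*(-12) + 4) = -65*(4/7 + 4) = -65*32/7 = -2080/7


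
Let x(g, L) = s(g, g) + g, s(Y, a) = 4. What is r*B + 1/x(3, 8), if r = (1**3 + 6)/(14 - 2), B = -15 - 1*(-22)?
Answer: 355/84 ≈ 4.2262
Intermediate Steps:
x(g, L) = 4 + g
B = 7 (B = -15 + 22 = 7)
r = 7/12 (r = (1 + 6)/12 = 7*(1/12) = 7/12 ≈ 0.58333)
r*B + 1/x(3, 8) = (7/12)*7 + 1/(4 + 3) = 49/12 + 1/7 = 355/84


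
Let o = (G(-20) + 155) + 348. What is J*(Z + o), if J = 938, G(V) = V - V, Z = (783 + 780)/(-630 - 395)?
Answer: 482143256/1025 ≈ 4.7038e+5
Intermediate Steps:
Z = -1563/1025 (Z = 1563/(-1025) = 1563*(-1/1025) = -1563/1025 ≈ -1.5249)
G(V) = 0
o = 503 (o = (0 + 155) + 348 = 155 + 348 = 503)
J*(Z + o) = 938*(-1563/1025 + 503) = 938*(514012/1025) = 482143256/1025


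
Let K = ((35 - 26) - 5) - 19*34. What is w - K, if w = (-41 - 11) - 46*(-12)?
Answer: 1142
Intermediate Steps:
K = -642 (K = (9 - 5) - 646 = 4 - 646 = -642)
w = 500 (w = -52 + 552 = 500)
w - K = 500 - 1*(-642) = 500 + 642 = 1142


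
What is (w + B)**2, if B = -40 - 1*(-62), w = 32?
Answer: 2916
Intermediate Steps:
B = 22 (B = -40 + 62 = 22)
(w + B)**2 = (32 + 22)**2 = 54**2 = 2916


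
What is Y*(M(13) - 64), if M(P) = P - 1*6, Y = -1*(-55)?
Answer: -3135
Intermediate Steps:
Y = 55
M(P) = -6 + P (M(P) = P - 6 = -6 + P)
Y*(M(13) - 64) = 55*((-6 + 13) - 64) = 55*(7 - 64) = 55*(-57) = -3135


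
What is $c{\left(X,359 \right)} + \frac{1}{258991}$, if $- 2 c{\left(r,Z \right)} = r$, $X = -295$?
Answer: $\frac{76402347}{517982} \approx 147.5$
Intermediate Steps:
$c{\left(r,Z \right)} = - \frac{r}{2}$
$c{\left(X,359 \right)} + \frac{1}{258991} = \left(- \frac{1}{2}\right) \left(-295\right) + \frac{1}{258991} = \frac{295}{2} + \frac{1}{258991} = \frac{76402347}{517982}$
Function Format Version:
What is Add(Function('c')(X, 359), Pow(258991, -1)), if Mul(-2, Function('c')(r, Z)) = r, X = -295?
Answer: Rational(76402347, 517982) ≈ 147.50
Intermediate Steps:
Function('c')(r, Z) = Mul(Rational(-1, 2), r)
Add(Function('c')(X, 359), Pow(258991, -1)) = Add(Mul(Rational(-1, 2), -295), Pow(258991, -1)) = Add(Rational(295, 2), Rational(1, 258991)) = Rational(76402347, 517982)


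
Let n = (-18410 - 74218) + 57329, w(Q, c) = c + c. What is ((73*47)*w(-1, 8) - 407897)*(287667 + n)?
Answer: -89086156368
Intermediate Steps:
w(Q, c) = 2*c
n = -35299 (n = -92628 + 57329 = -35299)
((73*47)*w(-1, 8) - 407897)*(287667 + n) = ((73*47)*(2*8) - 407897)*(287667 - 35299) = (3431*16 - 407897)*252368 = (54896 - 407897)*252368 = -353001*252368 = -89086156368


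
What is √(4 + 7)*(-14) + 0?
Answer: -14*√11 ≈ -46.433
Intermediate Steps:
√(4 + 7)*(-14) + 0 = √11*(-14) + 0 = -14*√11 + 0 = -14*√11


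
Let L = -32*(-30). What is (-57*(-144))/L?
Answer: 171/20 ≈ 8.5500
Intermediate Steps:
L = 960
(-57*(-144))/L = -57*(-144)/960 = 8208*(1/960) = 171/20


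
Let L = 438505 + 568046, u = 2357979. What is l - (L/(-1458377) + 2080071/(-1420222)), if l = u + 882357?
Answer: 6711450275679636273/2071219099694 ≈ 3.2403e+6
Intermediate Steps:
L = 1006551
l = 3240336 (l = 2357979 + 882357 = 3240336)
l - (L/(-1458377) + 2080071/(-1420222)) = 3240336 - (1006551/(-1458377) + 2080071/(-1420222)) = 3240336 - (1006551*(-1/1458377) + 2080071*(-1/1420222)) = 3240336 - (-1006551/1458377 - 2080071/1420222) = 3240336 - 1*(-4463053579089/2071219099694) = 3240336 + 4463053579089/2071219099694 = 6711450275679636273/2071219099694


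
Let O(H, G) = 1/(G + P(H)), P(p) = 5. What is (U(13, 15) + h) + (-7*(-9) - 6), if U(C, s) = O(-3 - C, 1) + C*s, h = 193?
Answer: 2671/6 ≈ 445.17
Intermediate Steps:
O(H, G) = 1/(5 + G) (O(H, G) = 1/(G + 5) = 1/(5 + G))
U(C, s) = 1/6 + C*s (U(C, s) = 1/(5 + 1) + C*s = 1/6 + C*s)
(U(13, 15) + h) + (-7*(-9) - 6) = ((1/6 + 13*15) + 193) + (-7*(-9) - 6) = ((1/6 + 195) + 193) + (63 - 6) = (1171/6 + 193) + 57 = 2329/6 + 57 = 2671/6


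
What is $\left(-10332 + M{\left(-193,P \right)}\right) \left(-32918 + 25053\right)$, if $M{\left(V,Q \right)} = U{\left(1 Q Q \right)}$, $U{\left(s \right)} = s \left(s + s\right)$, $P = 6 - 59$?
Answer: $-124036004950$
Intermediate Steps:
$P = -53$
$U{\left(s \right)} = 2 s^{2}$ ($U{\left(s \right)} = s 2 s = 2 s^{2}$)
$M{\left(V,Q \right)} = 2 Q^{4}$ ($M{\left(V,Q \right)} = 2 \left(1 Q Q\right)^{2} = 2 \left(Q Q\right)^{2} = 2 \left(Q^{2}\right)^{2} = 2 Q^{4}$)
$\left(-10332 + M{\left(-193,P \right)}\right) \left(-32918 + 25053\right) = \left(-10332 + 2 \left(-53\right)^{4}\right) \left(-32918 + 25053\right) = \left(-10332 + 2 \cdot 7890481\right) \left(-7865\right) = \left(-10332 + 15780962\right) \left(-7865\right) = 15770630 \left(-7865\right) = -124036004950$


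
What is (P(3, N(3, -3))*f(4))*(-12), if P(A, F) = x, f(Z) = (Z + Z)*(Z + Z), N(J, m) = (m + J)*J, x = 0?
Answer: 0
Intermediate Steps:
N(J, m) = J*(J + m) (N(J, m) = (J + m)*J = J*(J + m))
f(Z) = 4*Z² (f(Z) = (2*Z)*(2*Z) = 4*Z²)
P(A, F) = 0
(P(3, N(3, -3))*f(4))*(-12) = (0*(4*4²))*(-12) = (0*(4*16))*(-12) = (0*64)*(-12) = 0*(-12) = 0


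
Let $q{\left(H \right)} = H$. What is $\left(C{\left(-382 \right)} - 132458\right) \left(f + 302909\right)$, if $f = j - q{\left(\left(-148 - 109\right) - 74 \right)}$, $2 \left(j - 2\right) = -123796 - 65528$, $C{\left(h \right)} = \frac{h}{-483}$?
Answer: $- \frac{13344287618560}{483} \approx -2.7628 \cdot 10^{10}$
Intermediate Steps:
$C{\left(h \right)} = - \frac{h}{483}$ ($C{\left(h \right)} = h \left(- \frac{1}{483}\right) = - \frac{h}{483}$)
$j = -94660$ ($j = 2 + \frac{-123796 - 65528}{2} = 2 + \frac{1}{2} \left(-189324\right) = 2 - 94662 = -94660$)
$f = -94329$ ($f = -94660 - \left(\left(-148 - 109\right) - 74\right) = -94660 - \left(-257 - 74\right) = -94660 - -331 = -94660 + 331 = -94329$)
$\left(C{\left(-382 \right)} - 132458\right) \left(f + 302909\right) = \left(\left(- \frac{1}{483}\right) \left(-382\right) - 132458\right) \left(-94329 + 302909\right) = \left(\frac{382}{483} - 132458\right) 208580 = \left(- \frac{63976832}{483}\right) 208580 = - \frac{13344287618560}{483}$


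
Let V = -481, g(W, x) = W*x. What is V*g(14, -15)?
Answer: 101010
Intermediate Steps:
V*g(14, -15) = -6734*(-15) = -481*(-210) = 101010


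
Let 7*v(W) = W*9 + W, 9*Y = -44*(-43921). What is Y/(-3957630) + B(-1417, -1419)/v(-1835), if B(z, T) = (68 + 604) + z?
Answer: 3005790973/13072051890 ≈ 0.22994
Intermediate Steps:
B(z, T) = 672 + z
Y = 1932524/9 (Y = (-44*(-43921))/9 = (1/9)*1932524 = 1932524/9 ≈ 2.1473e+5)
v(W) = 10*W/7 (v(W) = (W*9 + W)/7 = (9*W + W)/7 = (10*W)/7 = 10*W/7)
Y/(-3957630) + B(-1417, -1419)/v(-1835) = (1932524/9)/(-3957630) + (672 - 1417)/(((10/7)*(-1835))) = (1932524/9)*(-1/3957630) - 745/(-18350/7) = -966262/17809335 - 745*(-7/18350) = -966262/17809335 + 1043/3670 = 3005790973/13072051890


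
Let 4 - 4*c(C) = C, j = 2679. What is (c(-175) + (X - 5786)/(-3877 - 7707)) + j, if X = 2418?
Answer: 3944411/1448 ≈ 2724.0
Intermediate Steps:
c(C) = 1 - C/4
(c(-175) + (X - 5786)/(-3877 - 7707)) + j = ((1 - ¼*(-175)) + (2418 - 5786)/(-3877 - 7707)) + 2679 = ((1 + 175/4) - 3368/(-11584)) + 2679 = (179/4 - 3368*(-1/11584)) + 2679 = (179/4 + 421/1448) + 2679 = 65219/1448 + 2679 = 3944411/1448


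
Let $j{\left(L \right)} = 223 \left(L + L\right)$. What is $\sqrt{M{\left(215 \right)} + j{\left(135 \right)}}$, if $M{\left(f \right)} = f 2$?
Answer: $4 \sqrt{3790} \approx 246.25$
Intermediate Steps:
$M{\left(f \right)} = 2 f$
$j{\left(L \right)} = 446 L$ ($j{\left(L \right)} = 223 \cdot 2 L = 446 L$)
$\sqrt{M{\left(215 \right)} + j{\left(135 \right)}} = \sqrt{2 \cdot 215 + 446 \cdot 135} = \sqrt{430 + 60210} = \sqrt{60640} = 4 \sqrt{3790}$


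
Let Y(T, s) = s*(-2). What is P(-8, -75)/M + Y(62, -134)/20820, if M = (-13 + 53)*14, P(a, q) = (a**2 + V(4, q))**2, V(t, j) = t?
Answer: 301318/36435 ≈ 8.2700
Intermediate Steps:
Y(T, s) = -2*s
P(a, q) = (4 + a**2)**2 (P(a, q) = (a**2 + 4)**2 = (4 + a**2)**2)
M = 560 (M = 40*14 = 560)
P(-8, -75)/M + Y(62, -134)/20820 = (4 + (-8)**2)**2/560 - 2*(-134)/20820 = (4 + 64)**2*(1/560) + 268*(1/20820) = 68**2*(1/560) + 67/5205 = 4624*(1/560) + 67/5205 = 289/35 + 67/5205 = 301318/36435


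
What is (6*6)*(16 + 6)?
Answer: 792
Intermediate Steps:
(6*6)*(16 + 6) = 36*22 = 792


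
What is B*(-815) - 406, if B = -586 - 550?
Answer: 925434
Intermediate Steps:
B = -1136
B*(-815) - 406 = -1136*(-815) - 406 = 925840 - 406 = 925434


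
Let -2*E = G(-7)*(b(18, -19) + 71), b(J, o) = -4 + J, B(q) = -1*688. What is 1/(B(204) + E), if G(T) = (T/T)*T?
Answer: -2/781 ≈ -0.0025608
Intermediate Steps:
B(q) = -688
G(T) = T (G(T) = 1*T = T)
E = 595/2 (E = -(-7)*((-4 + 18) + 71)/2 = -(-7)*(14 + 71)/2 = -(-7)*85/2 = -½*(-595) = 595/2 ≈ 297.50)
1/(B(204) + E) = 1/(-688 + 595/2) = 1/(-781/2) = -2/781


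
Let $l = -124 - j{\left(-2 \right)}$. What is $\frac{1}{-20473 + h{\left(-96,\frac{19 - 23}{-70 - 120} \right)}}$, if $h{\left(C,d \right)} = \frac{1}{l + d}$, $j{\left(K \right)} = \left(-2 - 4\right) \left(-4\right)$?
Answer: $- \frac{14058}{287809529} \approx -4.8845 \cdot 10^{-5}$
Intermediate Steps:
$j{\left(K \right)} = 24$ ($j{\left(K \right)} = \left(-6\right) \left(-4\right) = 24$)
$l = -148$ ($l = -124 - 24 = -148$)
$h{\left(C,d \right)} = \frac{1}{-148 + d}$
$\frac{1}{-20473 + h{\left(-96,\frac{19 - 23}{-70 - 120} \right)}} = \frac{1}{-20473 + \frac{1}{-148 + \frac{19 - 23}{-70 - 120}}} = \frac{1}{-20473 + \frac{1}{-148 - \frac{4}{-190}}} = \frac{1}{-20473 + \frac{1}{-148 - - \frac{2}{95}}} = \frac{1}{-20473 + \frac{1}{-148 + \frac{2}{95}}} = \frac{1}{-20473 + \frac{1}{- \frac{14058}{95}}} = \frac{1}{-20473 - \frac{95}{14058}} = \frac{1}{- \frac{287809529}{14058}} = - \frac{14058}{287809529}$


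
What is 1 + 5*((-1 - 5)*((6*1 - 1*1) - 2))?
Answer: -89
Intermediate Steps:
1 + 5*((-1 - 5)*((6*1 - 1*1) - 2)) = 1 + 5*(-6*((6 - 1) - 2)) = 1 + 5*(-6*(5 - 2)) = 1 + 5*(-6*3) = 1 + 5*(-18) = 1 - 90 = -89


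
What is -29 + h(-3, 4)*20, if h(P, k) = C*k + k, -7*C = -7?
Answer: 131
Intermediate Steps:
C = 1 (C = -⅐*(-7) = 1)
h(P, k) = 2*k (h(P, k) = 1*k + k = k + k = 2*k)
-29 + h(-3, 4)*20 = -29 + (2*4)*20 = -29 + 8*20 = -29 + 160 = 131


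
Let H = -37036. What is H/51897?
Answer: -37036/51897 ≈ -0.71364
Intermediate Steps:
H/51897 = -37036/51897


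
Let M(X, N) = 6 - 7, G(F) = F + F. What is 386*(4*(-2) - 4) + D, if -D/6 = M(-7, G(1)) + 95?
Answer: -5196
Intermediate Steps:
G(F) = 2*F
M(X, N) = -1
D = -564 (D = -6*(-1 + 95) = -6*94 = -564)
386*(4*(-2) - 4) + D = 386*(4*(-2) - 4) - 564 = 386*(-8 - 4) - 564 = 386*(-12) - 564 = -4632 - 564 = -5196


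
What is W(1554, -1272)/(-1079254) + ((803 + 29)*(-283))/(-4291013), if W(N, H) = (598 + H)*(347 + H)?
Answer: -1210557612513/2315546472151 ≈ -0.52280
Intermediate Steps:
W(N, H) = (347 + H)*(598 + H)
W(1554, -1272)/(-1079254) + ((803 + 29)*(-283))/(-4291013) = (207506 + (-1272)² + 945*(-1272))/(-1079254) + ((803 + 29)*(-283))/(-4291013) = (207506 + 1617984 - 1202040)*(-1/1079254) + (832*(-283))*(-1/4291013) = 623450*(-1/1079254) - 235456*(-1/4291013) = -311725/539627 + 235456/4291013 = -1210557612513/2315546472151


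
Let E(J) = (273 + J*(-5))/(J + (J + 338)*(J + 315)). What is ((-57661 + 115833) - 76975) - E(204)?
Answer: -588120151/31278 ≈ -18803.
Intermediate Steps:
E(J) = (273 - 5*J)/(J + (315 + J)*(338 + J)) (E(J) = (273 - 5*J)/(J + (338 + J)*(315 + J)) = (273 - 5*J)/(J + (315 + J)*(338 + J)))
((-57661 + 115833) - 76975) - E(204) = ((-57661 + 115833) - 76975) - (273 - 5*204)/(106470 + 204² + 654*204) = (58172 - 76975) - (273 - 1020)/(106470 + 41616 + 133416) = -18803 - (-747)/281502 = -18803 - 1*(-83/31278) = -18803 + 83/31278 = -588120151/31278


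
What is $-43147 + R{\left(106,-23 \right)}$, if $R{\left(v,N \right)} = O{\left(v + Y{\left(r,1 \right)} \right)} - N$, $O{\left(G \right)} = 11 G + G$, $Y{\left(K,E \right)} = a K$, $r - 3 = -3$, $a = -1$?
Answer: $-41852$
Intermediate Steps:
$r = 0$ ($r = 3 - 3 = 0$)
$Y{\left(K,E \right)} = - K$
$O{\left(G \right)} = 12 G$
$R{\left(v,N \right)} = - N + 12 v$ ($R{\left(v,N \right)} = 12 \left(v - 0\right) - N = 12 \left(v + 0\right) - N = 12 v - N = - N + 12 v$)
$-43147 + R{\left(106,-23 \right)} = -43147 + \left(\left(-1\right) \left(-23\right) + 12 \cdot 106\right) = -43147 + \left(23 + 1272\right) = -43147 + 1295 = -41852$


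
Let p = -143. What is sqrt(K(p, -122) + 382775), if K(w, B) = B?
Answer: 3*sqrt(42517) ≈ 618.59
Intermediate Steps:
sqrt(K(p, -122) + 382775) = sqrt(-122 + 382775) = sqrt(382653) = 3*sqrt(42517)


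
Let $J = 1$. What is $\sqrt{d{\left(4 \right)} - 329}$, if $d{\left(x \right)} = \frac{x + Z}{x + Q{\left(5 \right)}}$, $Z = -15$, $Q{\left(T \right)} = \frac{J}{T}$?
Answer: $\frac{2 i \sqrt{36561}}{21} \approx 18.21 i$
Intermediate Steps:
$Q{\left(T \right)} = \frac{1}{T}$ ($Q{\left(T \right)} = 1 \frac{1}{T} = \frac{1}{T}$)
$d{\left(x \right)} = \frac{-15 + x}{\frac{1}{5} + x}$ ($d{\left(x \right)} = \frac{x - 15}{x + \frac{1}{5}} = \frac{-15 + x}{x + \frac{1}{5}} = \frac{-15 + x}{\frac{1}{5} + x}$)
$\sqrt{d{\left(4 \right)} - 329} = \sqrt{\frac{5 \left(-15 + 4\right)}{1 + 5 \cdot 4} - 329} = \sqrt{5 \frac{1}{1 + 20} \left(-11\right) - 329} = \sqrt{5 \cdot \frac{1}{21} \left(-11\right) - 329} = \sqrt{- \frac{55}{21} - 329} = \sqrt{- \frac{6964}{21}} = \frac{2 i \sqrt{36561}}{21}$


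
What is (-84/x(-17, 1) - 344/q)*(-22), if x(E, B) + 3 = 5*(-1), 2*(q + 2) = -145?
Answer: -49555/149 ≈ -332.58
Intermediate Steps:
q = -149/2 (q = -2 + (½)*(-145) = -2 - 145/2 = -149/2 ≈ -74.500)
x(E, B) = -8 (x(E, B) = -3 + 5*(-1) = -3 - 5 = -8)
(-84/x(-17, 1) - 344/q)*(-22) = (-84/(-8) - 344/(-149/2))*(-22) = (-84*(-⅛) - 344*(-2/149))*(-22) = (21/2 + 688/149)*(-22) = (4505/298)*(-22) = -49555/149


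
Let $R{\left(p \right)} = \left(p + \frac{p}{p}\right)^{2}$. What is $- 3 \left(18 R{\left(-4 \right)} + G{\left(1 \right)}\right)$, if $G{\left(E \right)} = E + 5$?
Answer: $-504$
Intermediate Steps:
$G{\left(E \right)} = 5 + E$
$R{\left(p \right)} = \left(1 + p\right)^{2}$ ($R{\left(p \right)} = \left(p + 1\right)^{2} = \left(1 + p\right)^{2}$)
$- 3 \left(18 R{\left(-4 \right)} + G{\left(1 \right)}\right) = - 3 \left(18 \left(1 - 4\right)^{2} + \left(5 + 1\right)\right) = - 3 \left(18 \left(-3\right)^{2} + 6\right) = - 3 \left(18 \cdot 9 + 6\right) = - 3 \left(162 + 6\right) = \left(-3\right) 168 = -504$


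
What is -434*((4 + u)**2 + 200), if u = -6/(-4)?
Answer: -199857/2 ≈ -99929.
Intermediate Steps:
u = 3/2 (u = -6*(-1/4) = 3/2 ≈ 1.5000)
-434*((4 + u)**2 + 200) = -434*((4 + 3/2)**2 + 200) = -434*((11/2)**2 + 200) = -434*(121/4 + 200) = -434*921/4 = -199857/2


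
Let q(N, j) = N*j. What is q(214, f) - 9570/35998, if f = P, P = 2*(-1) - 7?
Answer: -34670859/17999 ≈ -1926.3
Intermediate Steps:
P = -9 (P = -2 - 7 = -9)
f = -9
q(214, f) - 9570/35998 = 214*(-9) - 9570/35998 = -1926 - 9570/35998 = -1926 - 1*4785/17999 = -1926 - 4785/17999 = -34670859/17999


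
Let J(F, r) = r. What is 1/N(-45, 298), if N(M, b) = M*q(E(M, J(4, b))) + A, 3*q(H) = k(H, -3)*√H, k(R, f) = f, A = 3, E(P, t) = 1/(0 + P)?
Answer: 1/18 - I*√5/18 ≈ 0.055556 - 0.12423*I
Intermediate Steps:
E(P, t) = 1/P
q(H) = -√H (q(H) = (-3*√H)/3 = -√H)
N(M, b) = 3 - M*√(1/M) (N(M, b) = M*(-√(1/M)) + 3 = -M*√(1/M) + 3 = 3 - M*√(1/M))
1/N(-45, 298) = 1/(3 - 1*(-45)*√(1/(-45))) = 1/(3 - 1*(-45)*√(-1/45)) = 1/(3 - 1*(-45)*I*√5/15) = 1/(3 + 3*I*√5)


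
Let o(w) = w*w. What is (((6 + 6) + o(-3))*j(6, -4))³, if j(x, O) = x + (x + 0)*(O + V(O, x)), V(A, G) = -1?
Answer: -128024064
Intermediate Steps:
o(w) = w²
j(x, O) = x + x*(-1 + O) (j(x, O) = x + (x + 0)*(O - 1) = x + x*(-1 + O))
(((6 + 6) + o(-3))*j(6, -4))³ = (((6 + 6) + (-3)²)*(-4*6))³ = ((12 + 9)*(-24))³ = (21*(-24))³ = (-504)³ = -128024064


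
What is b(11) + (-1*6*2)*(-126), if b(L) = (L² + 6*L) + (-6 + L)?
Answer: 1704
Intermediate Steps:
b(L) = -6 + L² + 7*L
b(11) + (-1*6*2)*(-126) = (-6 + 11² + 7*11) + (-1*6*2)*(-126) = (-6 + 121 + 77) - 6*2*(-126) = 192 - 12*(-126) = 192 + 1512 = 1704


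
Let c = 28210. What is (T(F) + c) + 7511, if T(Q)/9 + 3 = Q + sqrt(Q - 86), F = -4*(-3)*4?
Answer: 36126 + 9*I*sqrt(38) ≈ 36126.0 + 55.48*I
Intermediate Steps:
F = 48 (F = 12*4 = 48)
T(Q) = -27 + 9*Q + 9*sqrt(-86 + Q) (T(Q) = -27 + 9*(Q + sqrt(Q - 86)) = -27 + 9*(Q + sqrt(-86 + Q)) = -27 + (9*Q + 9*sqrt(-86 + Q)) = -27 + 9*Q + 9*sqrt(-86 + Q))
(T(F) + c) + 7511 = ((-27 + 9*48 + 9*sqrt(-86 + 48)) + 28210) + 7511 = ((-27 + 432 + 9*sqrt(-38)) + 28210) + 7511 = ((-27 + 432 + 9*(I*sqrt(38))) + 28210) + 7511 = ((-27 + 432 + 9*I*sqrt(38)) + 28210) + 7511 = ((405 + 9*I*sqrt(38)) + 28210) + 7511 = (28615 + 9*I*sqrt(38)) + 7511 = 36126 + 9*I*sqrt(38)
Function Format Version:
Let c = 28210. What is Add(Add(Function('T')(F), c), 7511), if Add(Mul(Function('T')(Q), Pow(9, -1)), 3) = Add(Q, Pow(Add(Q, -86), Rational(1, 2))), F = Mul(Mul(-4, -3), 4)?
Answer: Add(36126, Mul(9, I, Pow(38, Rational(1, 2)))) ≈ Add(36126., Mul(55.480, I))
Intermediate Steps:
F = 48 (F = Mul(12, 4) = 48)
Function('T')(Q) = Add(-27, Mul(9, Q), Mul(9, Pow(Add(-86, Q), Rational(1, 2)))) (Function('T')(Q) = Add(-27, Mul(9, Add(Q, Pow(Add(Q, -86), Rational(1, 2))))) = Add(-27, Mul(9, Add(Q, Pow(Add(-86, Q), Rational(1, 2))))) = Add(-27, Add(Mul(9, Q), Mul(9, Pow(Add(-86, Q), Rational(1, 2))))) = Add(-27, Mul(9, Q), Mul(9, Pow(Add(-86, Q), Rational(1, 2)))))
Add(Add(Function('T')(F), c), 7511) = Add(Add(Add(-27, Mul(9, 48), Mul(9, Pow(Add(-86, 48), Rational(1, 2)))), 28210), 7511) = Add(Add(Add(-27, 432, Mul(9, Pow(-38, Rational(1, 2)))), 28210), 7511) = Add(Add(Add(-27, 432, Mul(9, Mul(I, Pow(38, Rational(1, 2))))), 28210), 7511) = Add(Add(Add(-27, 432, Mul(9, I, Pow(38, Rational(1, 2)))), 28210), 7511) = Add(Add(Add(405, Mul(9, I, Pow(38, Rational(1, 2)))), 28210), 7511) = Add(Add(28615, Mul(9, I, Pow(38, Rational(1, 2)))), 7511) = Add(36126, Mul(9, I, Pow(38, Rational(1, 2))))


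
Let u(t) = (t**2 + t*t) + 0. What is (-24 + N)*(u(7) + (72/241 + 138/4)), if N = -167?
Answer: -12225719/482 ≈ -25365.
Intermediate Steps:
u(t) = 2*t**2 (u(t) = (t**2 + t**2) + 0 = 2*t**2 + 0 = 2*t**2)
(-24 + N)*(u(7) + (72/241 + 138/4)) = (-24 - 167)*(2*7**2 + (72/241 + 138/4)) = -191*(2*49 + (72*(1/241) + 138*(1/4))) = -191*(98 + (72/241 + 69/2)) = -191*(98 + 16773/482) = -191*64009/482 = -12225719/482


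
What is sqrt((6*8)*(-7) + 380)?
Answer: 2*sqrt(11) ≈ 6.6332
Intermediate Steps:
sqrt((6*8)*(-7) + 380) = sqrt(48*(-7) + 380) = sqrt(-336 + 380) = sqrt(44) = 2*sqrt(11)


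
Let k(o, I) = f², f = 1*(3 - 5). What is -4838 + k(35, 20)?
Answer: -4834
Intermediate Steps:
f = -2 (f = 1*(-2) = -2)
k(o, I) = 4 (k(o, I) = (-2)² = 4)
-4838 + k(35, 20) = -4838 + 4 = -4834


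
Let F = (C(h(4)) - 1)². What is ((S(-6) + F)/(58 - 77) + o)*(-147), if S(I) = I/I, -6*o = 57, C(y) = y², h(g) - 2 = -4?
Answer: 56007/38 ≈ 1473.9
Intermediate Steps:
h(g) = -2 (h(g) = 2 - 4 = -2)
o = -19/2 (o = -⅙*57 = -19/2 ≈ -9.5000)
F = 9 (F = ((-2)² - 1)² = (4 - 1)² = 3² = 9)
S(I) = 1
((S(-6) + F)/(58 - 77) + o)*(-147) = ((1 + 9)/(58 - 77) - 19/2)*(-147) = (10/(-19) - 19/2)*(-147) = (10*(-1/19) - 19/2)*(-147) = (-10/19 - 19/2)*(-147) = -381/38*(-147) = 56007/38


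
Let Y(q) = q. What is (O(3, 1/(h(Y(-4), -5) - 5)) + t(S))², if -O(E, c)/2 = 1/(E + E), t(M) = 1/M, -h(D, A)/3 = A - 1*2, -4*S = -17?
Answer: 25/2601 ≈ 0.0096117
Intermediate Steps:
S = 17/4 (S = -¼*(-17) = 17/4 ≈ 4.2500)
h(D, A) = 6 - 3*A (h(D, A) = -3*(A - 1*2) = -3*(A - 2) = -3*(-2 + A) = 6 - 3*A)
O(E, c) = -1/E (O(E, c) = -2/(E + E) = -2*1/(2*E) = -1/E)
(O(3, 1/(h(Y(-4), -5) - 5)) + t(S))² = (-1/3 + 1/(17/4))² = (-1*⅓ + 4/17)² = (-⅓ + 4/17)² = (-5/51)² = 25/2601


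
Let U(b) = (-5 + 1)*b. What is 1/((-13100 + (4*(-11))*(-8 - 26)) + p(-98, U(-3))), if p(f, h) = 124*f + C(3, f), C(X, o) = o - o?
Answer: -1/23756 ≈ -4.2095e-5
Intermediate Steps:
C(X, o) = 0
U(b) = -4*b
p(f, h) = 124*f (p(f, h) = 124*f + 0 = 124*f)
1/((-13100 + (4*(-11))*(-8 - 26)) + p(-98, U(-3))) = 1/((-13100 + (4*(-11))*(-8 - 26)) + 124*(-98)) = 1/((-13100 - 44*(-34)) - 12152) = 1/((-13100 + 1496) - 12152) = 1/(-11604 - 12152) = 1/(-23756) = -1/23756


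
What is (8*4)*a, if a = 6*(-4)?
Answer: -768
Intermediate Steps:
a = -24
(8*4)*a = (8*4)*(-24) = 32*(-24) = -768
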